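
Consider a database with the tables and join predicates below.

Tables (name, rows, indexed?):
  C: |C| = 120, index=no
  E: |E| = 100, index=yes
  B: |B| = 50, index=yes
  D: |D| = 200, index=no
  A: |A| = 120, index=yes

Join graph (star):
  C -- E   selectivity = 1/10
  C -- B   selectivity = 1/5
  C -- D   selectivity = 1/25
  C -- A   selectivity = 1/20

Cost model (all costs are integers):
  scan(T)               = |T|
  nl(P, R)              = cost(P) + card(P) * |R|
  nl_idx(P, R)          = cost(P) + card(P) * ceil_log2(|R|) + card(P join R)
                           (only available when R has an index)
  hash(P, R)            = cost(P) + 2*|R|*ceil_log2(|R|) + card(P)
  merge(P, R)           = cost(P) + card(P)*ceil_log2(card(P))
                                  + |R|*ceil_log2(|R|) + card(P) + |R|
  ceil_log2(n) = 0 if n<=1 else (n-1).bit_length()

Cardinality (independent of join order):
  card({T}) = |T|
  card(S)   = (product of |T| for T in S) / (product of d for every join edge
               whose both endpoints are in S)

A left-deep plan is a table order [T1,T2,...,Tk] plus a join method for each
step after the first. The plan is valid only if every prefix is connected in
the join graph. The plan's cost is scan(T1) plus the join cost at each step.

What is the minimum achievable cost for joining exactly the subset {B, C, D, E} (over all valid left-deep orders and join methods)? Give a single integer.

14640

Selinger DP over subsets of {B,C,D,E}:
  {C}: scan cost=120, card=120
  {E}: scan cost=100, card=100
  {B}: scan cost=50, card=50
  {D}: scan cost=200, card=200
  {CE}: card=1200; try (E,hash)→1640, (C,merge)→1860, (E,merge)→1880, (C,hash)→1880, (E,nl_idx)→2160, (C,nl)→12100 …(+1); best=1640 via (E,hash)
  {BC}: card=1200; try (B,hash)→840, (C,merge)→1360, (B,merge)→1430, (C,hash)→1780, (B,nl_idx)→2040, (C,nl)→6050 …(+1); best=840 via (B,hash)
  {CD}: card=960; try (C,hash)→2080, (D,merge)→2880, (C,merge)→2960, (D,hash)→3440, (D,nl)→24120, (C,nl)→24200; best=2080 via (C,hash)
  {BCE}: card=12000; try (E,hash)→3440, (B,hash)→3440, (E,merge)→16040, (B,merge)→16390, (B,nl_idx)→20840, (E,nl_idx)→21240 …(+2); best=3440 via (E,hash)
  {CDE}: card=9600; try (E,hash)→4440, (D,hash)→6040, (E,merge)→13440, (D,merge)→17840, (E,nl_idx)→18400, (E,nl)→98080 …(+1); best=4440 via (E,hash)
  {BCD}: card=9600; try (B,hash)→3640, (D,hash)→5240, (B,merge)→12990, (D,merge)→17040, (B,nl_idx)→17440, (B,nl)→50080 …(+1); best=3640 via (B,hash)
  {BCDE}: card=96000; try (E,hash)→14640, (B,hash)→14640, (D,hash)→18640, (E,merge)→148440, (B,merge)→148790, (B,nl_idx)→158040 …(+5); best=14640 via (E,hash)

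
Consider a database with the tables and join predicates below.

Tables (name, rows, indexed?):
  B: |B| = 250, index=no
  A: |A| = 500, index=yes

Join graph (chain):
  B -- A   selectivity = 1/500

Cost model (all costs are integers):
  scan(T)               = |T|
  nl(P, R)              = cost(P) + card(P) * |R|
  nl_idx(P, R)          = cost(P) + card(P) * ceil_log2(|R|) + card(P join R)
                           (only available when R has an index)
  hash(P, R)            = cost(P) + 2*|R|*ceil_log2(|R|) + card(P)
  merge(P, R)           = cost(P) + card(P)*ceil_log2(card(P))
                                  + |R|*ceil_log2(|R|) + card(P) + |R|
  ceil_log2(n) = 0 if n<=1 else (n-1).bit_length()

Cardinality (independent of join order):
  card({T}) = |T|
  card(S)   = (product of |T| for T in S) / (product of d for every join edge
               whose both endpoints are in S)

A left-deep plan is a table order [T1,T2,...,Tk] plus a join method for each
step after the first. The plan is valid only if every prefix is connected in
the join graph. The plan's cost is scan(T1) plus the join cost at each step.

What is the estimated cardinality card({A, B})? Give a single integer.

250

Tables in S: A(500), B(250)
Edges inside S: B-A(d=500)
numerator = 500 * 250 = 125000
denominator = 500 = 500
card(S) = 125000 / 500 = 250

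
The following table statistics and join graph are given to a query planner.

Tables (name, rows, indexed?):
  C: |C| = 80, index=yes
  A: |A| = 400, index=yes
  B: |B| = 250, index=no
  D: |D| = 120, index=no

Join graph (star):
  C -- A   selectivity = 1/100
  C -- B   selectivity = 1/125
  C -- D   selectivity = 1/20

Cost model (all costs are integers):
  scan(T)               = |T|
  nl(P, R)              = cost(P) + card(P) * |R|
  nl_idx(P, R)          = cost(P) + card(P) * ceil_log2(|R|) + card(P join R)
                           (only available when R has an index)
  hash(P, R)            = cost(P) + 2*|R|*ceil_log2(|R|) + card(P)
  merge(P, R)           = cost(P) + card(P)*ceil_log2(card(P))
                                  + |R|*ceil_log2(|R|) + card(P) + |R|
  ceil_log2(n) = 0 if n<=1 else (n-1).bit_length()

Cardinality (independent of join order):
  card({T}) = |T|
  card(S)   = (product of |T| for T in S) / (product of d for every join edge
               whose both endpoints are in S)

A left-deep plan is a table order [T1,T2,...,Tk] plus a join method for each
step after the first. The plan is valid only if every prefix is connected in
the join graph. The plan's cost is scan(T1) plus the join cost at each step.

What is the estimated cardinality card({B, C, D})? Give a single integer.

960

Tables in S: B(250), C(80), D(120)
Edges inside S: C-B(d=125), C-D(d=20)
numerator = 250 * 80 * 120 = 2400000
denominator = 125 * 20 = 2500
card(S) = 2400000 / 2500 = 960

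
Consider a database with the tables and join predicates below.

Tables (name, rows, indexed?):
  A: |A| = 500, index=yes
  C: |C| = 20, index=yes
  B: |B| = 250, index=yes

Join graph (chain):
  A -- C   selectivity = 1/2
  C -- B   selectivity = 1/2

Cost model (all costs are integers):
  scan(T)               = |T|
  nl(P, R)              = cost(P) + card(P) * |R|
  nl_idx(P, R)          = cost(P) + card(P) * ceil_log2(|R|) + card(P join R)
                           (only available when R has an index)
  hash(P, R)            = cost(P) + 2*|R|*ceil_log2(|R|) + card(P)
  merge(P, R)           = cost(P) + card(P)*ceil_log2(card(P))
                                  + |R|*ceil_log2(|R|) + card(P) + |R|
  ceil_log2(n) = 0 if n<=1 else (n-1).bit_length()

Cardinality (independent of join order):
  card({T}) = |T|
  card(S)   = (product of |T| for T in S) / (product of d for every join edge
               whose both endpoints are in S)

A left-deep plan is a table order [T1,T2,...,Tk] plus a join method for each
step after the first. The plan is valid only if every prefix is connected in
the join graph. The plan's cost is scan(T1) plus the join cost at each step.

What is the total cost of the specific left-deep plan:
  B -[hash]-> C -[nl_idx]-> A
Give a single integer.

648200

step 1: scan B: cost=250, card=250
step 2: join C via hash
    card(P join C) = 250*20/(2) = 2500
    cost = 250 + 2*20*5 + 250 = 700
step 3: join A via nl_idx
    card(P join A) = 2500*500/(2) = 625000
    cost = 700 + 2500*9 + 625000 = 648200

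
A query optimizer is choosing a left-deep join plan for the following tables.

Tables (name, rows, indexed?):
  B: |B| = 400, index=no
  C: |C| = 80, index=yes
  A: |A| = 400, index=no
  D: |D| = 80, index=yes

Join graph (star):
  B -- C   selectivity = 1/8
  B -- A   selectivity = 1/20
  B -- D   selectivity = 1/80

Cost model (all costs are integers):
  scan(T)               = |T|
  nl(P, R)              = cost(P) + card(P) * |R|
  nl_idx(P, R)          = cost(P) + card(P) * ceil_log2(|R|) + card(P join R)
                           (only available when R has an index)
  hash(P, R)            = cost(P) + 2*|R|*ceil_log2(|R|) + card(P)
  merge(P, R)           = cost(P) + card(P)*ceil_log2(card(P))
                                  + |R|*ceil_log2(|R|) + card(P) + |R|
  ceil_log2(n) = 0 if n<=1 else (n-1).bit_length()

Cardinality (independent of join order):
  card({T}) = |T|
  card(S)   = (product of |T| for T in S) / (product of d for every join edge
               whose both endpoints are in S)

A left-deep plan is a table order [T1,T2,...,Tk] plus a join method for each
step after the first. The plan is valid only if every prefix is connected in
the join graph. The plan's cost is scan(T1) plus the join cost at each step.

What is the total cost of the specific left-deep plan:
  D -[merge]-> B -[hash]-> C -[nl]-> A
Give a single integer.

1606240

step 1: scan D: cost=80, card=80
step 2: join B via merge
    card(P join B) = 80*400/(80) = 400
    cost = 80 + 80*7 + 400*9 + 80 + 400 = 4720
step 3: join C via hash
    card(P join C) = 400*80/(8) = 4000
    cost = 4720 + 2*80*7 + 400 = 6240
step 4: join A via nl
    card(P join A) = 4000*400/(20) = 80000
    cost = 6240 + 4000*400 = 1606240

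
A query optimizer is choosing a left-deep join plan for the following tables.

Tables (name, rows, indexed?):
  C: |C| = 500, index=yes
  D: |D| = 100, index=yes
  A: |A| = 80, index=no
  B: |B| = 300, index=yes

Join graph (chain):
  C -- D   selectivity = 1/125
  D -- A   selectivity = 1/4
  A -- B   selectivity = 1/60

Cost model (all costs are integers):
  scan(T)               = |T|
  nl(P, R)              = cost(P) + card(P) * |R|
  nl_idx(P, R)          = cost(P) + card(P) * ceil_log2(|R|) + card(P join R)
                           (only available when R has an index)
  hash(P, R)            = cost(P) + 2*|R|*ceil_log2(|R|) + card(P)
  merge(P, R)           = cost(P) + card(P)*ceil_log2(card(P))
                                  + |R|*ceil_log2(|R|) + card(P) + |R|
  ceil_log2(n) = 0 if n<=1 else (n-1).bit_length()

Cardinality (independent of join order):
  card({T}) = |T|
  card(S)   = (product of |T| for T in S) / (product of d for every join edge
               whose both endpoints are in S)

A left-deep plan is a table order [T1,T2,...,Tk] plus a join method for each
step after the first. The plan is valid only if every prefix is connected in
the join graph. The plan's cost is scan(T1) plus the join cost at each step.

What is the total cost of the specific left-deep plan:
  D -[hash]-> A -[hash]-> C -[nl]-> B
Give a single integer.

2412320

step 1: scan D: cost=100, card=100
step 2: join A via hash
    card(P join A) = 100*80/(4) = 2000
    cost = 100 + 2*80*7 + 100 = 1320
step 3: join C via hash
    card(P join C) = 2000*500/(125) = 8000
    cost = 1320 + 2*500*9 + 2000 = 12320
step 4: join B via nl
    card(P join B) = 8000*300/(60) = 40000
    cost = 12320 + 8000*300 = 2412320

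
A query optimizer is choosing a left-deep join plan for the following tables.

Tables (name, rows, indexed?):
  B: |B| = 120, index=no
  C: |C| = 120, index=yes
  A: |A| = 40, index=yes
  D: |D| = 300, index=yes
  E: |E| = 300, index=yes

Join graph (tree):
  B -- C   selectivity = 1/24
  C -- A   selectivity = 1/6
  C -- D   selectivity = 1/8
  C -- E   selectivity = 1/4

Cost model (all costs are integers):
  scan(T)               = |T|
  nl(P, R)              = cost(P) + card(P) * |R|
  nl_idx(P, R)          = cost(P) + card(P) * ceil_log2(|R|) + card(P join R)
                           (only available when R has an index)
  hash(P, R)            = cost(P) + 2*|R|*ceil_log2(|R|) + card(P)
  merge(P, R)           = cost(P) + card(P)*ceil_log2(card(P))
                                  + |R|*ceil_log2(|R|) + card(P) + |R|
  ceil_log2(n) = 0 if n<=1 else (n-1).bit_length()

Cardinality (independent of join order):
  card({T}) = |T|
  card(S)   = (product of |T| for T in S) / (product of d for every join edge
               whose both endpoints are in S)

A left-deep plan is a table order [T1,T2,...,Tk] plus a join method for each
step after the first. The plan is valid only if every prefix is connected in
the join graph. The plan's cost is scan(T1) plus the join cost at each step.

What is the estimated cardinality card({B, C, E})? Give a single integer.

Tables in S: B(120), C(120), E(300)
Edges inside S: B-C(d=24), C-E(d=4)
numerator = 120 * 120 * 300 = 4320000
denominator = 24 * 4 = 96
card(S) = 4320000 / 96 = 45000

45000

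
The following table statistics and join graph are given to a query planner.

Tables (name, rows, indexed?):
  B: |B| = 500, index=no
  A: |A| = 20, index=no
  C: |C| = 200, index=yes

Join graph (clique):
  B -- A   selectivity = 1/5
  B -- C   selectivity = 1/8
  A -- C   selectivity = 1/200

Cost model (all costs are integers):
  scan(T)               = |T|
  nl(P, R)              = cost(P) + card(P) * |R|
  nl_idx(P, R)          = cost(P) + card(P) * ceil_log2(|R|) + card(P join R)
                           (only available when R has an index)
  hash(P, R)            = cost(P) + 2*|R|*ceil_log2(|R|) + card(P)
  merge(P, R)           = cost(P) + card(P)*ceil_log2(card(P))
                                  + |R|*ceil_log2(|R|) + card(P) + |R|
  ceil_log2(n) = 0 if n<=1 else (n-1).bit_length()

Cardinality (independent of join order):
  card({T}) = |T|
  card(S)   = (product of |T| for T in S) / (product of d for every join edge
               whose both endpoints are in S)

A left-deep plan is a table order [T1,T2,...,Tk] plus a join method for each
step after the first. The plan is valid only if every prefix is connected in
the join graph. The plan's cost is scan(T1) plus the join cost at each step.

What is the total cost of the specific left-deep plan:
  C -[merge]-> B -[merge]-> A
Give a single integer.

194620

step 1: scan C: cost=200, card=200
step 2: join B via merge
    card(P join B) = 200*500/(8) = 12500
    cost = 200 + 200*8 + 500*9 + 200 + 500 = 7000
step 3: join A via merge
    card(P join A) = 12500*20/(5*200) = 250
    cost = 7000 + 12500*14 + 20*5 + 12500 + 20 = 194620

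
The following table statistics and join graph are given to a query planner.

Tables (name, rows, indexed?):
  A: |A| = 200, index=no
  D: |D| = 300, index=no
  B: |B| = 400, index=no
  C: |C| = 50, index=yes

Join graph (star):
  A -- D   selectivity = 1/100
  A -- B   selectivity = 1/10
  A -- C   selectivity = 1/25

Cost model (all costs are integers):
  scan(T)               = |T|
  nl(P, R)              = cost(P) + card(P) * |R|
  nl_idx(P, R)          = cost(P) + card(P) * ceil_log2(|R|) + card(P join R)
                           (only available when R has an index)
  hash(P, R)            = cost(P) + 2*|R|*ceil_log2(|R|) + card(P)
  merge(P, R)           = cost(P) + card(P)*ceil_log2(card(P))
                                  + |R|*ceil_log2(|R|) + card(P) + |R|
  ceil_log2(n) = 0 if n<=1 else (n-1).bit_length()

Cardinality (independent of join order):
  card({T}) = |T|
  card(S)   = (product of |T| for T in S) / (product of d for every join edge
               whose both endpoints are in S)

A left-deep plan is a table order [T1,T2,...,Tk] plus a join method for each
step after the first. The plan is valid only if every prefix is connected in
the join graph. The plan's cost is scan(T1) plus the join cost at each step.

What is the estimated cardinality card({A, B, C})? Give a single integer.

Tables in S: A(200), B(400), C(50)
Edges inside S: A-B(d=10), A-C(d=25)
numerator = 200 * 400 * 50 = 4000000
denominator = 10 * 25 = 250
card(S) = 4000000 / 250 = 16000

16000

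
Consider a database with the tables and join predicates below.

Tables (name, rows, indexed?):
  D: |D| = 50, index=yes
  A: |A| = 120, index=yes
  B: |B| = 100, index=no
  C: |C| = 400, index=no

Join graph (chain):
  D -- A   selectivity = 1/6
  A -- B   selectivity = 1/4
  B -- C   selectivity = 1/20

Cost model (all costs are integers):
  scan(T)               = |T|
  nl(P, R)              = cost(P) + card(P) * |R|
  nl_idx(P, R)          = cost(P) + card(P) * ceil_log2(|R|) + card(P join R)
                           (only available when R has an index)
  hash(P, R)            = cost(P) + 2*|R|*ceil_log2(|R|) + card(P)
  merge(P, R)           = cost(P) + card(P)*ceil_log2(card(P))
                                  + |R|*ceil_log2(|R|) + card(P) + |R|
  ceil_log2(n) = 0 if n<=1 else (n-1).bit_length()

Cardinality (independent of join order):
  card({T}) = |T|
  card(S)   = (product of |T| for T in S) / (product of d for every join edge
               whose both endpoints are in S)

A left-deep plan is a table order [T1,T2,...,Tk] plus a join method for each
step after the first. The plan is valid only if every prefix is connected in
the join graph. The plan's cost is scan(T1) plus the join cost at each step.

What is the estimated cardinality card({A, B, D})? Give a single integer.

Tables in S: A(120), B(100), D(50)
Edges inside S: D-A(d=6), A-B(d=4)
numerator = 120 * 100 * 50 = 600000
denominator = 6 * 4 = 24
card(S) = 600000 / 24 = 25000

25000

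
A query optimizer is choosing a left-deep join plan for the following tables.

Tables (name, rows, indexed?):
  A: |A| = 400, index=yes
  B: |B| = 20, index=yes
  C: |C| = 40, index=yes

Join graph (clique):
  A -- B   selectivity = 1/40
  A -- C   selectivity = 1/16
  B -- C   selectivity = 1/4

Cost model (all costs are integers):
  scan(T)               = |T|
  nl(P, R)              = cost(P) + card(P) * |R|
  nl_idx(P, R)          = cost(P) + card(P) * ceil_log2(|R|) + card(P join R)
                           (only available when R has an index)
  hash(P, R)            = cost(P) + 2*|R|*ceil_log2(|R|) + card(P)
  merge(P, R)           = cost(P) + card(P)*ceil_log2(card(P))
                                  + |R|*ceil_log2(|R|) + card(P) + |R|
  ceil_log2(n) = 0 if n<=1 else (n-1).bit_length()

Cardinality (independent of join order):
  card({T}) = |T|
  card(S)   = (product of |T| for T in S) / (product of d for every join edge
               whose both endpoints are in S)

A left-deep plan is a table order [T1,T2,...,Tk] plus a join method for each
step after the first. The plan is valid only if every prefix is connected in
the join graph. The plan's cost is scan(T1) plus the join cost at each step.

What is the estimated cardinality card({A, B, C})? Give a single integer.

125

Tables in S: A(400), B(20), C(40)
Edges inside S: A-B(d=40), A-C(d=16), B-C(d=4)
numerator = 400 * 20 * 40 = 320000
denominator = 40 * 16 * 4 = 2560
card(S) = 320000 / 2560 = 125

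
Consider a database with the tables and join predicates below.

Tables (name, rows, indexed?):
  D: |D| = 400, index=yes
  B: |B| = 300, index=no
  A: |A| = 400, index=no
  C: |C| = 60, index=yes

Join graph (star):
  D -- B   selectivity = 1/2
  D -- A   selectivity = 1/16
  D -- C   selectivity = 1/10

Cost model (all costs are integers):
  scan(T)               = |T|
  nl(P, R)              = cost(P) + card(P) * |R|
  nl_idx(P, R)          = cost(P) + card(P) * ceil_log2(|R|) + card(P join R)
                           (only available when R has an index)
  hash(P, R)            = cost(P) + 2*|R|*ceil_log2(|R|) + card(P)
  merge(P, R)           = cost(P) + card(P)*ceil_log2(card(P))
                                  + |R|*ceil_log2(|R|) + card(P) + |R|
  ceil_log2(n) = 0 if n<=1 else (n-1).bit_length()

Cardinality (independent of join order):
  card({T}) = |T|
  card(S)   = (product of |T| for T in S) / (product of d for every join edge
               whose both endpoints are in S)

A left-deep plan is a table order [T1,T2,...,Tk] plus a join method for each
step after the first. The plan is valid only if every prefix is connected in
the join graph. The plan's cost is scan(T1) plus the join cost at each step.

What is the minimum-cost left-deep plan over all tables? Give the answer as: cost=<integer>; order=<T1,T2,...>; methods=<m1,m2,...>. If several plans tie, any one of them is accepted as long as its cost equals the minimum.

cost=76520; order=D,C,A,B; methods=hash,hash,hash

Selinger DP (subsets sized 1..n):
  {D}: scan cost=400, card=400
  {B}: scan cost=300, card=300
  {A}: scan cost=400, card=400
  {C}: scan cost=60, card=60
  {BD}: card=60000; try (B,hash)→6200, (D,merge)→7300, (B,merge)→7400, (D,hash)→7800, (D,nl_idx)→63000, (D,nl)→120300 …(+1); best=6200 via (B,hash)
  {AD}: card=10000; try (D,hash)→8000, (A,hash)→8000, (D,merge)→8400, (A,merge)→8400, (D,nl_idx)→14000, (D,nl)→160400 …(+1); best=8000 via (D,hash)
  {CD}: card=2400; try (C,hash)→1520, (D,nl_idx)→3000, (D,merge)→4480, (C,merge)→4820, (C,nl_idx)→5200, (D,hash)→7320 …(+2); best=1520 via (C,hash)
  {ABD}: card=1500000; try (B,hash)→23400, (A,hash)→73400, (B,merge)→161000, (A,merge)→1030200, (B,nl)→3008000, (A,nl)→24006200; best=23400 via (B,hash)
  {BCD}: card=360000; try (B,hash)→9320, (B,merge)→35720, (C,hash)→66920, (B,nl)→721520, (C,nl_idx)→726200, (C,merge)→1026620 …(+1); best=9320 via (B,hash)
  {ACD}: card=60000; try (A,hash)→11120, (C,hash)→18720, (A,merge)→36720, (C,nl_idx)→128000, (C,merge)→158420, (C,nl)→608000 …(+1); best=11120 via (A,hash)
  {ABCD}: card=9000000; try (B,hash)→76520, (A,hash)→376520, (B,merge)→1034120, (C,hash)→1524120, (A,merge)→7213320, (B,nl)→18011120 …(+4); best=76520 via (B,hash)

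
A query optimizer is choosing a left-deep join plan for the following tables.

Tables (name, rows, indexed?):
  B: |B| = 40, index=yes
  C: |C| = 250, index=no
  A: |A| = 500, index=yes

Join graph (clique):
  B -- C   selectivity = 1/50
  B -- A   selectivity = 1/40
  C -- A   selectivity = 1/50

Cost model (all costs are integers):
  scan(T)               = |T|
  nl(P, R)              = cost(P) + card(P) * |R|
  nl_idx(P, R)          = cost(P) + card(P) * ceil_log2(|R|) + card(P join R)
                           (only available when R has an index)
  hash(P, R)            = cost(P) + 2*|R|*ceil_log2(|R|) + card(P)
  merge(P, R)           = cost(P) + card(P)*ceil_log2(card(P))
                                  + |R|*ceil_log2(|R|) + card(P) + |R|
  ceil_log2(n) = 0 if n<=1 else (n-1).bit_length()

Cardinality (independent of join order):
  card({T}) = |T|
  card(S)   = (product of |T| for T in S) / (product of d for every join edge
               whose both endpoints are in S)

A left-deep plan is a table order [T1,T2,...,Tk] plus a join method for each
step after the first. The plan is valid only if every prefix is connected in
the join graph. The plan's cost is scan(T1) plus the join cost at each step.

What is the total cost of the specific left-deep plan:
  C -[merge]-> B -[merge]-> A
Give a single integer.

9580

step 1: scan C: cost=250, card=250
step 2: join B via merge
    card(P join B) = 250*40/(50) = 200
    cost = 250 + 250*8 + 40*6 + 250 + 40 = 2780
step 3: join A via merge
    card(P join A) = 200*500/(40*50) = 50
    cost = 2780 + 200*8 + 500*9 + 200 + 500 = 9580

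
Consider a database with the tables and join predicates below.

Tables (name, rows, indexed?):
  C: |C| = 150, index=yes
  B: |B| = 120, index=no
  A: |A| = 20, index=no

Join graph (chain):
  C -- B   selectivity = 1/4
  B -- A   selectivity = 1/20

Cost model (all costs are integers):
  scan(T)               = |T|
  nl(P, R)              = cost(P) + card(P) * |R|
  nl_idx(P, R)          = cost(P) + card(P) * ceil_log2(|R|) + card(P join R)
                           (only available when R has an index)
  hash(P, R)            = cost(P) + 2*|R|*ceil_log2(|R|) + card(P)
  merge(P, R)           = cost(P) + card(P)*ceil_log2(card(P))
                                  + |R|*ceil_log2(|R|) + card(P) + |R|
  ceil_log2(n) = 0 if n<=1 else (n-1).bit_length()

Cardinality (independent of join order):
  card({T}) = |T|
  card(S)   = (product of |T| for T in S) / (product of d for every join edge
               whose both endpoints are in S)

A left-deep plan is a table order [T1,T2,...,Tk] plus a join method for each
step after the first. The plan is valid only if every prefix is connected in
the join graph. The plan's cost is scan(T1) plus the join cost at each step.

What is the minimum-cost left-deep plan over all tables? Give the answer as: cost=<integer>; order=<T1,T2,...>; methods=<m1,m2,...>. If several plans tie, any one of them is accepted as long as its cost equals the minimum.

Selinger DP (subsets sized 1..n):
  {C}: scan cost=150, card=150
  {B}: scan cost=120, card=120
  {A}: scan cost=20, card=20
  {BC}: card=4500; try (B,hash)→1980, (C,merge)→2430, (B,merge)→2460, (C,hash)→2640, (C,nl_idx)→5580, (C,nl)→18120 …(+1); best=1980 via (B,hash)
  {AB}: card=120; try (A,hash)→440, (B,merge)→1100, (A,merge)→1200, (B,hash)→1720, (B,nl)→2420, (A,nl)→2520; best=440 via (A,hash)
  {ABC}: card=4500; try (C,merge)→2750, (C,hash)→2960, (C,nl_idx)→5900, (A,hash)→6680, (C,nl)→18440, (A,merge)→65100 …(+1); best=2750 via (C,merge)

cost=2750; order=B,A,C; methods=hash,merge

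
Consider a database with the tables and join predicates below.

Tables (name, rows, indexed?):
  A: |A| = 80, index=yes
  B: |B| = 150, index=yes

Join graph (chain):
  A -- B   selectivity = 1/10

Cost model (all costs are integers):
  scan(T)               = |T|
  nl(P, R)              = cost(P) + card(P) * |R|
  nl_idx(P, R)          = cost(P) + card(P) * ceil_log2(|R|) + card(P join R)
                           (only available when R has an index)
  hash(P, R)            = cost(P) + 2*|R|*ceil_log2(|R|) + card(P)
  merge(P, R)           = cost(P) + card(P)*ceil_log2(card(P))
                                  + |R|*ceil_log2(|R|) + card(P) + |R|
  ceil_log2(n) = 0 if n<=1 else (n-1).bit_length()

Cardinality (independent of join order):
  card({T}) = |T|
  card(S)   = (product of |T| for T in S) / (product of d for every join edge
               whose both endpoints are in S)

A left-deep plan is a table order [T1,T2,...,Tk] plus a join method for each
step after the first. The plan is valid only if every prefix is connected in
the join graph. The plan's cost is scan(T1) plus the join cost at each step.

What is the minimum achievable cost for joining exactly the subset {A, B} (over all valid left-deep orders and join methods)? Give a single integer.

Selinger DP over subsets of {A,B}:
  {A}: scan cost=80, card=80
  {B}: scan cost=150, card=150
  {AB}: card=1200; try (A,hash)→1420, (B,nl_idx)→1920, (B,merge)→2070, (A,merge)→2140, (A,nl_idx)→2400, (B,hash)→2560 …(+2); best=1420 via (A,hash)

1420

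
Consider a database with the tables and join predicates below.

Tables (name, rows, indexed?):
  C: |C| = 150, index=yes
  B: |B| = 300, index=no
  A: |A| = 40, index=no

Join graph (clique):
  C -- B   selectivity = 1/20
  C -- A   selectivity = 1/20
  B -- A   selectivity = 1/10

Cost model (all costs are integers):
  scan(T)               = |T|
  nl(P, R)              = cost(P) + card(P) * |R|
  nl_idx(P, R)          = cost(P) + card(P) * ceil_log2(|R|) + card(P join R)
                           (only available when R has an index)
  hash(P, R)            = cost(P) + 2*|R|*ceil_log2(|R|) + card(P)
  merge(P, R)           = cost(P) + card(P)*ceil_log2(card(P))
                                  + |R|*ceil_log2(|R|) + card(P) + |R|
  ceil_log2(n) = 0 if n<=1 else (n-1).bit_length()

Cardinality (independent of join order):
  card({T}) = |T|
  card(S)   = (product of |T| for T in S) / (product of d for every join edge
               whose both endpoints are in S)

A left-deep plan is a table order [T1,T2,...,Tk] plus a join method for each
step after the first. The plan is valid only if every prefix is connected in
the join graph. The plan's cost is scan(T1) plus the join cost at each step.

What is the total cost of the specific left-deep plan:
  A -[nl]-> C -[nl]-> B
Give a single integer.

step 1: scan A: cost=40, card=40
step 2: join C via nl
    card(P join C) = 40*150/(20) = 300
    cost = 40 + 40*150 = 6040
step 3: join B via nl
    card(P join B) = 300*300/(20*10) = 450
    cost = 6040 + 300*300 = 96040

96040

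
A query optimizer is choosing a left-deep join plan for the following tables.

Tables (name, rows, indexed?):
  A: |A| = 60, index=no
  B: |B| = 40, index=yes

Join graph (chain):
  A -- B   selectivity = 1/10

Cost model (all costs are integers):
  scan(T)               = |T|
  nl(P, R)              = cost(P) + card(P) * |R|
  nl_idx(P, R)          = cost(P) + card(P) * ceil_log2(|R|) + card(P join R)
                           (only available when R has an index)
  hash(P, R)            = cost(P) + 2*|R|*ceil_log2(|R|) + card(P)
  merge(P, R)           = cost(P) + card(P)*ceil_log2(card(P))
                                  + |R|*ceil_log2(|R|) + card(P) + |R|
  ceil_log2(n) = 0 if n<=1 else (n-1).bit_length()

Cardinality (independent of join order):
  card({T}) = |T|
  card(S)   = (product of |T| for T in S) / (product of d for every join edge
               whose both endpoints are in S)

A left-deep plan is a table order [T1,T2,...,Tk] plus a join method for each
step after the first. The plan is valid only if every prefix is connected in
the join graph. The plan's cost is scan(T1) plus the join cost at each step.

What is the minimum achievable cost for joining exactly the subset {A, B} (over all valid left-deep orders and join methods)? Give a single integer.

600

Selinger DP over subsets of {A,B}:
  {A}: scan cost=60, card=60
  {B}: scan cost=40, card=40
  {AB}: card=240; try (B,hash)→600, (B,nl_idx)→660, (A,merge)→740, (B,merge)→760, (A,hash)→800, (A,nl)→2440 …(+1); best=600 via (B,hash)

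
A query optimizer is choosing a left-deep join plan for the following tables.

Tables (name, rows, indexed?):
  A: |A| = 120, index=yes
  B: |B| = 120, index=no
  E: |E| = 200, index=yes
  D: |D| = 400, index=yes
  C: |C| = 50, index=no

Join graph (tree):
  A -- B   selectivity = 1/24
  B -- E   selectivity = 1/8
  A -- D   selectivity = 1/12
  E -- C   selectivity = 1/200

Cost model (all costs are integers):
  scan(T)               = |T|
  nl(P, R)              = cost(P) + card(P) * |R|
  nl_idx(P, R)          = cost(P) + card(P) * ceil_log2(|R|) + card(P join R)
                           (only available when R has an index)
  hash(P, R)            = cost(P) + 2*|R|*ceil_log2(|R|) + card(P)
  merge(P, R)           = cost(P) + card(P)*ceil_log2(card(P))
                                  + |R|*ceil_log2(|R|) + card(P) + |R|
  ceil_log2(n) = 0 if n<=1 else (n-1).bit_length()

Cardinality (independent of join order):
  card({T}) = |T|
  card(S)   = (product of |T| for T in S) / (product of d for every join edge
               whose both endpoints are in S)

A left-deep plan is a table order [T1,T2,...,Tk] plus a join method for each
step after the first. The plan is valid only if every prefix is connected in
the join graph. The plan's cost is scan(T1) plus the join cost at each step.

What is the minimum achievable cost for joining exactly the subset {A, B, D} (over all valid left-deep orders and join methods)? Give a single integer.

8160

Selinger DP over subsets of {A,B,D}:
  {A}: scan cost=120, card=120
  {B}: scan cost=120, card=120
  {D}: scan cost=400, card=400
  {AB}: card=600; try (A,nl_idx)→1560, (B,hash)→1920, (A,hash)→1920, (B,merge)→2040, (A,merge)→2040, (B,nl)→14520 …(+1); best=1560 via (A,nl_idx)
  {AD}: card=4000; try (A,hash)→2480, (D,merge)→5080, (D,nl_idx)→5200, (A,merge)→5360, (A,nl_idx)→7200, (D,hash)→7440 …(+2); best=2480 via (A,hash)
  {ABD}: card=20000; try (B,hash)→8160, (D,hash)→9360, (D,merge)→12160, (D,nl_idx)→26960, (B,merge)→55440, (D,nl)→241560 …(+1); best=8160 via (B,hash)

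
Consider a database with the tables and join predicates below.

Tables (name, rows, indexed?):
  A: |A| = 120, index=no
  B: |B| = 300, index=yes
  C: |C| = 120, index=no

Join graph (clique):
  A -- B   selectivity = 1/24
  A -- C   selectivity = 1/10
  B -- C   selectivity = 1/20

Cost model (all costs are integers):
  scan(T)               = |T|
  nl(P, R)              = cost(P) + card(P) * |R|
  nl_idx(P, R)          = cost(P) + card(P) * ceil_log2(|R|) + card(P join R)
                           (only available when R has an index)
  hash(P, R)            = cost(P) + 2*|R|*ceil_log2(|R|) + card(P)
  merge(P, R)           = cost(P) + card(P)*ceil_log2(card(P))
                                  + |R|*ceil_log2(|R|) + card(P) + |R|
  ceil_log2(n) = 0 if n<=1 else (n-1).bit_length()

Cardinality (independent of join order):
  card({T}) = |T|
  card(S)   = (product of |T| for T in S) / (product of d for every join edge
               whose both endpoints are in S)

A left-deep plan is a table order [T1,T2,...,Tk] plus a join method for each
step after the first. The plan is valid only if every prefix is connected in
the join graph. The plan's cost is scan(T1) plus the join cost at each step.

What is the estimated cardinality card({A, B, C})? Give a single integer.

Tables in S: A(120), B(300), C(120)
Edges inside S: A-B(d=24), A-C(d=10), B-C(d=20)
numerator = 120 * 300 * 120 = 4320000
denominator = 24 * 10 * 20 = 4800
card(S) = 4320000 / 4800 = 900

900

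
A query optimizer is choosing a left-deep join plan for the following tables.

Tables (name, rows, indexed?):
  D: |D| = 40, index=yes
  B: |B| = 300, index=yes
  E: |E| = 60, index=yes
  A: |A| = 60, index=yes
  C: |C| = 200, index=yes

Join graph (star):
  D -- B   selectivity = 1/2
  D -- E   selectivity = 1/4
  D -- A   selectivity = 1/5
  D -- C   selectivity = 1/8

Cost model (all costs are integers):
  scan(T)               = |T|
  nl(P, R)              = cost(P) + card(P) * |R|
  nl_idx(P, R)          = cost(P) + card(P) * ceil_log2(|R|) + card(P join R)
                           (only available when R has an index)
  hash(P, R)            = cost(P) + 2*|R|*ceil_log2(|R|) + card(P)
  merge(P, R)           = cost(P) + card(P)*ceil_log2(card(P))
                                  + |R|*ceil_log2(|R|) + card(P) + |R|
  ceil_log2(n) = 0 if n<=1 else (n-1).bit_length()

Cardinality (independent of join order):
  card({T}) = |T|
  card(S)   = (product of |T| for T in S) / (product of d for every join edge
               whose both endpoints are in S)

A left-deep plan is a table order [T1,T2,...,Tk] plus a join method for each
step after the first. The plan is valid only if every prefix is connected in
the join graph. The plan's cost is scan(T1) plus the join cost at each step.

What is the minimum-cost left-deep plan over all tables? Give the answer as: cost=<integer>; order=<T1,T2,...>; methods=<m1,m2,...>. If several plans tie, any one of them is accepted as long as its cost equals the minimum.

Selinger DP (subsets sized 1..n):
  {D}: scan cost=40, card=40
  {B}: scan cost=300, card=300
  {E}: scan cost=60, card=60
  {A}: scan cost=60, card=60
  {C}: scan cost=200, card=200
  {BD}: card=6000; try (D,hash)→1080, (B,merge)→3320, (D,merge)→3580, (B,hash)→5480, (B,nl_idx)→6400, (D,nl_idx)→8100 …(+2); best=1080 via (D,hash)
  {DE}: card=600; try (D,hash)→600, (E,merge)→740, (D,merge)→760, (E,hash)→800, (E,nl_idx)→880, (D,nl_idx)→1020 …(+2); best=600 via (D,hash)
  {AD}: card=480; try (D,hash)→600, (A,merge)→740, (D,merge)→760, (A,nl_idx)→760, (A,hash)→800, (D,nl_idx)→900 …(+2); best=600 via (D,hash)
  {CD}: card=1000; try (D,hash)→880, (C,nl_idx)→1360, (C,merge)→2120, (D,merge)→2280, (D,nl_idx)→2400, (C,hash)→3280 …(+2); best=880 via (D,hash)
  {BDE}: card=90000; try (B,hash)→6600, (E,hash)→7800, (B,merge)→10200, (E,merge)→85500, (B,nl_idx)→96000, (E,nl_idx)→127080 …(+2); best=6600 via (B,hash)
  {ABD}: card=72000; try (B,hash)→6480, (A,hash)→7800, (B,merge)→8400, (B,nl_idx)→76920, (A,merge)→85500, (A,nl_idx)→109080 …(+2); best=6480 via (B,hash)
  {BCD}: card=150000; try (B,hash)→7280, (C,hash)→10280, (B,merge)→14880, (C,merge)→86880, (B,nl_idx)→159880, (C,nl_idx)→199080 …(+2); best=7280 via (B,hash)
  {ADE}: card=7200; try (E,hash)→1800, (A,hash)→1920, (E,merge)→5820, (A,merge)→7620, (E,nl_idx)→10680, (A,nl_idx)→11400 …(+2); best=1800 via (E,hash)
  {CDE}: card=15000; try (E,hash)→2600, (C,hash)→4400, (C,merge)→9000, (E,merge)→12300, (C,nl_idx)→20400, (E,nl_idx)→21880 …(+2); best=2600 via (E,hash)
  {ACD}: card=12000; try (A,hash)→2600, (C,hash)→4280, (C,merge)→7200, (A,merge)→12300, (C,nl_idx)→16440, (A,nl_idx)→18880 …(+2); best=2600 via (A,hash)
  {ABDE}: card=1080000; try (B,hash)→14400, (E,hash)→79200, (A,hash)→97320, (B,merge)→105600, (B,nl_idx)→1146600, (E,merge)→1302900 …(+6); best=14400 via (B,hash)
  {BCDE}: card=2250000; try (B,hash)→23000, (C,hash)→99800, (E,hash)→158000, (B,merge)→230600, (C,merge)→1628400, (B,nl_idx)→2387600 …(+6); best=23000 via (B,hash)
  {ABCD}: card=1800000; try (B,hash)→20000, (C,hash)→81680, (A,hash)→158000, (B,merge)→185600, (C,merge)→1304280, (B,nl_idx)→1910600 …(+6); best=20000 via (B,hash)
  {ACDE}: card=180000; try (C,hash)→12200, (E,hash)→15320, (A,hash)→18320, (C,merge)→104400, (E,merge)→183020, (A,merge)→228020 …(+6); best=12200 via (C,hash)
  {ABCDE}: card=27000000; try (B,hash)→197600, (C,hash)→1097600, (E,hash)→1820720, (A,hash)→2273720, (B,merge)→3435200, (C,merge)→23776200 …(+10); best=197600 via (B,hash)

cost=197600; order=A,D,E,C,B; methods=hash,hash,hash,hash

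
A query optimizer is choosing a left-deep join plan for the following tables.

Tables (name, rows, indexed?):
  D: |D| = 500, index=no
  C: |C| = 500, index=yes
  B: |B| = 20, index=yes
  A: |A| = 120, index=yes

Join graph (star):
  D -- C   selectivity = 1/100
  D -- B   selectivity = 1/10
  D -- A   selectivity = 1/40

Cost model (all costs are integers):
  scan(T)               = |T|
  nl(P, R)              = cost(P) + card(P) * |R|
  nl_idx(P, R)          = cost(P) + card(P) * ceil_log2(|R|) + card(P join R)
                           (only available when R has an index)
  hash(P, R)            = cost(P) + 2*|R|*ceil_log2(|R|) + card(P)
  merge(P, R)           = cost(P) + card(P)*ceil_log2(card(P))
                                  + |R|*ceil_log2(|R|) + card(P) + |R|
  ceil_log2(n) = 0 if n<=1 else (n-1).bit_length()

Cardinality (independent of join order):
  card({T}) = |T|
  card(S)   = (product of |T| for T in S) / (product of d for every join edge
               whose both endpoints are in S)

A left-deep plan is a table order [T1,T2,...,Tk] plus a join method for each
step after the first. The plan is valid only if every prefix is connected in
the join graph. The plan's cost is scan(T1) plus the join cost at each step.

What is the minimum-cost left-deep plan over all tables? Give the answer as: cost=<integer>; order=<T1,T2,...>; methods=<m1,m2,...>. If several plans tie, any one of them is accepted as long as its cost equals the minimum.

cost=15880; order=D,B,A,C; methods=hash,hash,hash

Selinger DP (subsets sized 1..n):
  {D}: scan cost=500, card=500
  {C}: scan cost=500, card=500
  {B}: scan cost=20, card=20
  {A}: scan cost=120, card=120
  {CD}: card=2500; try (C,nl_idx)→7500, (D,hash)→10000, (C,hash)→10000, (D,merge)→10500, (C,merge)→10500, (D,nl)→250500 …(+1); best=7500 via (C,nl_idx)
  {BD}: card=1000; try (B,hash)→1200, (B,nl_idx)→4000, (D,merge)→5140, (B,merge)→5620, (D,hash)→9040, (D,nl)→10020 …(+1); best=1200 via (B,hash)
  {AD}: card=1500; try (A,hash)→2680, (A,nl_idx)→5500, (D,merge)→6080, (A,merge)→6460, (D,hash)→9240, (D,nl)→60120 …(+1); best=2680 via (A,hash)
  {BCD}: card=5000; try (B,hash)→10200, (C,hash)→11200, (C,nl_idx)→15200, (C,merge)→17200, (B,nl_idx)→25000, (B,merge)→40120 …(+2); best=10200 via (B,hash)
  {ACD}: card=7500; try (A,hash)→11680, (C,hash)→13180, (C,nl_idx)→23680, (C,merge)→25680, (A,nl_idx)→32500, (A,merge)→40960 …(+2); best=11680 via (A,hash)
  {ABD}: card=3000; try (A,hash)→3880, (B,hash)→4380, (A,nl_idx)→11200, (A,merge)→13160, (B,nl_idx)→13180, (B,merge)→20800 …(+2); best=3880 via (A,hash)
  {ABCD}: card=15000; try (C,hash)→15880, (A,hash)→16880, (B,hash)→19380, (C,nl_idx)→45880, (C,merge)→47880, (A,nl_idx)→60200 …(+6); best=15880 via (C,hash)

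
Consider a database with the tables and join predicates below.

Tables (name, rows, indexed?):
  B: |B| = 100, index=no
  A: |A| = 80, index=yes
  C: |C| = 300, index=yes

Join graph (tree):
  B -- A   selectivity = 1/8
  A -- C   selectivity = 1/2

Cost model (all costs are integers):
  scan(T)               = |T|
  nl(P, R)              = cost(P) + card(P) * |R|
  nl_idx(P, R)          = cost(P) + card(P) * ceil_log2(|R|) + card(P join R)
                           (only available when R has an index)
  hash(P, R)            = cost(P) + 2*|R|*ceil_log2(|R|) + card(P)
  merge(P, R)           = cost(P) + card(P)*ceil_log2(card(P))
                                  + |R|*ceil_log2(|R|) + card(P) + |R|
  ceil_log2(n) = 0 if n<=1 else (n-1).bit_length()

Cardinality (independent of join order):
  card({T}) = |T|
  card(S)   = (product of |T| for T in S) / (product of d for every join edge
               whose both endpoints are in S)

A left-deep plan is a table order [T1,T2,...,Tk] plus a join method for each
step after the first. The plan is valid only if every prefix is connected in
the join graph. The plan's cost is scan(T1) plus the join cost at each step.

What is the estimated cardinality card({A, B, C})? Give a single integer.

Tables in S: A(80), B(100), C(300)
Edges inside S: B-A(d=8), A-C(d=2)
numerator = 80 * 100 * 300 = 2400000
denominator = 8 * 2 = 16
card(S) = 2400000 / 16 = 150000

150000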